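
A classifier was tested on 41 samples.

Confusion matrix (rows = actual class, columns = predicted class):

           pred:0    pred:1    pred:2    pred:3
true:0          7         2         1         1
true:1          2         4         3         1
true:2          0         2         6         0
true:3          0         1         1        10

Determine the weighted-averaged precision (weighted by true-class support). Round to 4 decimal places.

Per-class precision (TP/(TP+FP)):
  0: TP=7, FP=2+0+0=2 → 7/9 = 0.77778
  1: TP=4, FP=2+2+1=5 → 4/9 = 0.44444
  2: TP=6, FP=1+3+1=5 → 6/11 = 0.54545
  3: TP=10, FP=1+1+0=2 → 10/12 = 0.83333
Weighted-precision = Σ (supportᵢ/N)·precisionᵢ with N=41: (11/41)·0.77778 + (10/41)·0.44444 + (8/41)·0.54545 + (12/41)·0.83333 = 0.6674

0.6674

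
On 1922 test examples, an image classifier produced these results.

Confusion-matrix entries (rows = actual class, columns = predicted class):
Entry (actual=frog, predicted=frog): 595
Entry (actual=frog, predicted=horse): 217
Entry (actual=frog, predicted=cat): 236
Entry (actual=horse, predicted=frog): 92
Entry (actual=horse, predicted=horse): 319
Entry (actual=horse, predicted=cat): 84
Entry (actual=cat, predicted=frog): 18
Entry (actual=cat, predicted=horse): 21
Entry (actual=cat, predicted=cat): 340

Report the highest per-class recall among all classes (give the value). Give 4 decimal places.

Per-class recall (TP/(TP+FN)):
  frog: TP=595, FN=217+236=453 → 595/1048 = 0.56775
  horse: TP=319, FN=92+84=176 → 319/495 = 0.64444
  cat: TP=340, FN=18+21=39 → 340/379 = 0.89710
Highest is class 'cat' with recall = 0.8971.

0.8971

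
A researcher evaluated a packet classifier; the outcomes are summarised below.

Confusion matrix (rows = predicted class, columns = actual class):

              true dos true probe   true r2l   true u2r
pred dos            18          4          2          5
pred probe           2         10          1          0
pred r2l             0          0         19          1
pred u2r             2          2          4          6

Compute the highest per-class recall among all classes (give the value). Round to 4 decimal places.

0.8182

Per-class recall (TP/(TP+FN)):
  dos: TP=18, FN=2+0+2=4 → 18/22 = 0.81818
  probe: TP=10, FN=4+0+2=6 → 10/16 = 0.62500
  r2l: TP=19, FN=2+1+4=7 → 19/26 = 0.73077
  u2r: TP=6, FN=5+0+1=6 → 6/12 = 0.50000
Highest is class 'dos' with recall = 0.8182.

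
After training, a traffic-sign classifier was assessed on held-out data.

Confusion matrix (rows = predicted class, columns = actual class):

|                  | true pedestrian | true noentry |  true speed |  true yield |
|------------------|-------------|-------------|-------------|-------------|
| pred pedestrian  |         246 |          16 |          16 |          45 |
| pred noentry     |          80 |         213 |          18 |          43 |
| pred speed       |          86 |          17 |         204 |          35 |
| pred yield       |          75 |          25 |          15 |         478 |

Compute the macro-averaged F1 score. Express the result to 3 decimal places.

0.694

Per-class F1 score (2·TP/(2·TP+FP+FN)):
  pedestrian: TP=246, FP=16+16+45=77, FN=80+86+75=241 → 492/810 = 0.6074
  noentry: TP=213, FP=80+18+43=141, FN=16+17+25=58 → 426/625 = 0.6816
  speed: TP=204, FP=86+17+35=138, FN=16+18+15=49 → 408/595 = 0.6857
  yield: TP=478, FP=75+25+15=115, FN=45+43+35=123 → 956/1194 = 0.8007
Macro-F1 score = mean = (0.6074 + 0.6816 + 0.6857 + 0.8007) / 4 = 0.694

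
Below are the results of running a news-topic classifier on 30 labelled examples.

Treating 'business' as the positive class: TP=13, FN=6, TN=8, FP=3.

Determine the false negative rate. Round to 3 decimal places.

0.316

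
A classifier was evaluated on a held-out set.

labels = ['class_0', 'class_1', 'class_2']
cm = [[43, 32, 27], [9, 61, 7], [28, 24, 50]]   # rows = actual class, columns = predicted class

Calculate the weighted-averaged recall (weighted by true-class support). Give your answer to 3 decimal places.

0.548

Per-class recall (TP/(TP+FN)):
  class_0: TP=43, FN=32+27=59 → 43/102 = 0.4216
  class_1: TP=61, FN=9+7=16 → 61/77 = 0.7922
  class_2: TP=50, FN=28+24=52 → 50/102 = 0.4902
Weighted-recall = Σ (supportᵢ/N)·recallᵢ with N=281: (102/281)·0.4216 + (77/281)·0.7922 + (102/281)·0.4902 = 0.548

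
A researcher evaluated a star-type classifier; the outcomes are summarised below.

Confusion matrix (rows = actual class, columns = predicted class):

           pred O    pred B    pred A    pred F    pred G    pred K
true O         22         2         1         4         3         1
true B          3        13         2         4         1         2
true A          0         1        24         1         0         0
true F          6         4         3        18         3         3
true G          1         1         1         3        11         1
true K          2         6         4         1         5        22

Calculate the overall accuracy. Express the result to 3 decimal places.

0.615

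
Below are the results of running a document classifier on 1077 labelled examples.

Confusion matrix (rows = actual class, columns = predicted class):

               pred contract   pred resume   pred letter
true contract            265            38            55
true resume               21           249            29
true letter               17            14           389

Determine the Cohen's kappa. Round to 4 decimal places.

0.7543

Observed agreement pₒ = trace/N = 903/1077 = 0.83844
Expected agreement pₑ = Σ (rowᵢ·colᵢ)/N² = (358·303 + 299·301 + 420·473)/1077² = 0.34238
κ = (pₒ − pₑ)/(1 − pₑ) = (0.83844 − 0.34238)/(1 − 0.34238) = 0.7543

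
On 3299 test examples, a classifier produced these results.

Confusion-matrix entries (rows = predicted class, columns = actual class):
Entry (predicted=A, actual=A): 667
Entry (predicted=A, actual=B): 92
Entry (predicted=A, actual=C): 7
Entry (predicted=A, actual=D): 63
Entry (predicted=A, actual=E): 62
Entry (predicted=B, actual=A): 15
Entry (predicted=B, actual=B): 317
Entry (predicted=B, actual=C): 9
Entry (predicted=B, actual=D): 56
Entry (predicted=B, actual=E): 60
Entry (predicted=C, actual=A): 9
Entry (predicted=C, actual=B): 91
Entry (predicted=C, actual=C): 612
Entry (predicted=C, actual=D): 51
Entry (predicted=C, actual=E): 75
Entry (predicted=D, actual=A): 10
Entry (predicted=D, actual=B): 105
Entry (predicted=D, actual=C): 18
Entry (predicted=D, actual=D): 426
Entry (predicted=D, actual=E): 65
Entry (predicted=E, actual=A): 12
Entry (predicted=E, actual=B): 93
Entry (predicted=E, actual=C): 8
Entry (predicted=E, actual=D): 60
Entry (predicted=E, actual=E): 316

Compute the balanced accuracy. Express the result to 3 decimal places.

0.704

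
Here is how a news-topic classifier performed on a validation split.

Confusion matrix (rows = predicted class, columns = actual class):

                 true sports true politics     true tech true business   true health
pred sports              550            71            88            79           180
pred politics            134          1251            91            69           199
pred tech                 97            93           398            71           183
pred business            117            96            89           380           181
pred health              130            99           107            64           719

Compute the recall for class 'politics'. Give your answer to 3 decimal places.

0.777

Take TP from the diagonal, FP from the rest of the 'politics' prediction marginal, FN from the rest of the 'politics' actual marginal.
recall = TP/(TP+FN).
politics: TP=1251, FN=71+93+96+99=359 → 1251/1610 = 0.7770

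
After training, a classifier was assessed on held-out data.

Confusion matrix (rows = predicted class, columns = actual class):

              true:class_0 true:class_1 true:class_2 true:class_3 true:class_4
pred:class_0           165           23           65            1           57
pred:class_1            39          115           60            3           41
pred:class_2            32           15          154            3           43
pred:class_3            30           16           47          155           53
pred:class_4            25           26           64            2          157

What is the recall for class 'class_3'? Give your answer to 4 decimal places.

0.9451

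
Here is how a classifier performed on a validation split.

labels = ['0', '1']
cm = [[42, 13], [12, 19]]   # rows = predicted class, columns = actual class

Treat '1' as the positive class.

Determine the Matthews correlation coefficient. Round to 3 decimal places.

MCC = (TP·TN − FP·FN) / √((TP+FP)(TP+FN)(TN+FP)(TN+FN))
Numerator = 19·42 − 12·13 = 642
Denominator = √(31·32·54·55) = √2946240 = 1716.4615
MCC = 642 / 1716.4615 = 0.374

0.374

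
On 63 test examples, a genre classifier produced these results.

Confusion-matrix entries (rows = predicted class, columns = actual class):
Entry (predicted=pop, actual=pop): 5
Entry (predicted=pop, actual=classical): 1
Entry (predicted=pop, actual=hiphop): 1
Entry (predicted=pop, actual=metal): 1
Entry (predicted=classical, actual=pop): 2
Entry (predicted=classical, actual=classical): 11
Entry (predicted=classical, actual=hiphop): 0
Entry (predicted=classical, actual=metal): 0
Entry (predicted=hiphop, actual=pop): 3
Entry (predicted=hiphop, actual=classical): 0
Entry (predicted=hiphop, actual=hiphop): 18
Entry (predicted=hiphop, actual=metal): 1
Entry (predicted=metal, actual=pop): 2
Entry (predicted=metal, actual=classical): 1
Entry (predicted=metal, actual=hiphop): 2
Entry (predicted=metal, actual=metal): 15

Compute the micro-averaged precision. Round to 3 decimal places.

0.778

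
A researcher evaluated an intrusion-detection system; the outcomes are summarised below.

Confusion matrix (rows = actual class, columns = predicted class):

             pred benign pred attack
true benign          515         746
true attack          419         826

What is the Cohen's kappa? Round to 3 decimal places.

0.072

Observed agreement pₒ = trace/N = 1341/2506 = 0.5351
Expected agreement pₑ = Σ (rowᵢ·colᵢ)/N² = (1261·934 + 1245·1572)/2506² = 0.4992
κ = (pₒ − pₑ)/(1 − pₑ) = (0.5351 − 0.4992)/(1 − 0.4992) = 0.072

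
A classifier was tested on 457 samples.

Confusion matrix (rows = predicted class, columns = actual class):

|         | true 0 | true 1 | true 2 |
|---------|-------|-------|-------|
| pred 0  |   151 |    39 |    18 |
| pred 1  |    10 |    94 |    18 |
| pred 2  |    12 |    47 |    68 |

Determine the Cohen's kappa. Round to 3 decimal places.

0.522

Observed agreement pₒ = trace/N = 313/457 = 0.6849
Expected agreement pₑ = Σ (rowᵢ·colᵢ)/N² = (173·208 + 180·122 + 104·127)/457² = 0.3407
κ = (pₒ − pₑ)/(1 − pₑ) = (0.6849 − 0.3407)/(1 − 0.3407) = 0.522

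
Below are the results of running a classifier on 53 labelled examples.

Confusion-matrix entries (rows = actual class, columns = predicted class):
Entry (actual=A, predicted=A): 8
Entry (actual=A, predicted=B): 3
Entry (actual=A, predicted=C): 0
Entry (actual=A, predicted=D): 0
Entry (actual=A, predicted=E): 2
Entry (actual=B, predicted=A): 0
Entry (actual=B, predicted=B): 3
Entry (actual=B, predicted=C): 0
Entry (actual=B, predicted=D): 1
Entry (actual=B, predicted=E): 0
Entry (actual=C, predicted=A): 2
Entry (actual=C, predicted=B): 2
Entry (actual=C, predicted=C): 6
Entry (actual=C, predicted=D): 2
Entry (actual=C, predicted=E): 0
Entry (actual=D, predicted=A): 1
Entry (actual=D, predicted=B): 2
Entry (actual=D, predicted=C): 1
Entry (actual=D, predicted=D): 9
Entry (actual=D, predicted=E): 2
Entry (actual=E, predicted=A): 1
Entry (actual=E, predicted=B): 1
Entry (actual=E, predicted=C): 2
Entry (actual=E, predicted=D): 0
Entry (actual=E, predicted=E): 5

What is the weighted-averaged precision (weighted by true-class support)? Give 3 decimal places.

0.642

Per-class precision (TP/(TP+FP)):
  A: TP=8, FP=0+2+1+1=4 → 8/12 = 0.6667
  B: TP=3, FP=3+2+2+1=8 → 3/11 = 0.2727
  C: TP=6, FP=0+0+1+2=3 → 6/9 = 0.6667
  D: TP=9, FP=0+1+2+0=3 → 9/12 = 0.7500
  E: TP=5, FP=2+0+0+2=4 → 5/9 = 0.5556
Weighted-precision = Σ (supportᵢ/N)·precisionᵢ with N=53: (13/53)·0.6667 + (4/53)·0.2727 + (12/53)·0.6667 + (15/53)·0.7500 + (9/53)·0.5556 = 0.642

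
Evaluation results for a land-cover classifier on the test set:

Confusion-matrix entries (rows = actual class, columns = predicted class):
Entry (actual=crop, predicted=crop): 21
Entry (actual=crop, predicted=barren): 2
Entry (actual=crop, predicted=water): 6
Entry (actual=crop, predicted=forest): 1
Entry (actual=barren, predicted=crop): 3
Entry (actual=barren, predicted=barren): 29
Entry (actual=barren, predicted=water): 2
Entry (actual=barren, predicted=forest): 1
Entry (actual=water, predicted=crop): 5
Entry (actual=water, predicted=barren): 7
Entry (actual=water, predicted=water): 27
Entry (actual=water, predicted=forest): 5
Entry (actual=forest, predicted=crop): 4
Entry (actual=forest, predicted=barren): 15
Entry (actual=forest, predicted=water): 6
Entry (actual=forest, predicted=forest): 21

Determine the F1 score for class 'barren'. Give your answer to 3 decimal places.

Take TP from the diagonal, FP from the rest of the 'barren' prediction marginal, FN from the rest of the 'barren' actual marginal.
F1 score = 2·TP/(2·TP+FP+FN).
barren: TP=29, FP=2+7+15=24, FN=3+2+1=6 → 58/88 = 0.6591

0.659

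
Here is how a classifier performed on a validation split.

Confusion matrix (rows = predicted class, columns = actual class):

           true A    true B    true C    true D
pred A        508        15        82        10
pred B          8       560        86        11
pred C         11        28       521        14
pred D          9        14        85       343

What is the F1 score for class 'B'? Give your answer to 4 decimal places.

0.8736

Take TP from the diagonal, FP from the rest of the 'B' prediction marginal, FN from the rest of the 'B' actual marginal.
F1 score = 2·TP/(2·TP+FP+FN).
B: TP=560, FP=8+86+11=105, FN=15+28+14=57 → 1120/1282 = 0.87363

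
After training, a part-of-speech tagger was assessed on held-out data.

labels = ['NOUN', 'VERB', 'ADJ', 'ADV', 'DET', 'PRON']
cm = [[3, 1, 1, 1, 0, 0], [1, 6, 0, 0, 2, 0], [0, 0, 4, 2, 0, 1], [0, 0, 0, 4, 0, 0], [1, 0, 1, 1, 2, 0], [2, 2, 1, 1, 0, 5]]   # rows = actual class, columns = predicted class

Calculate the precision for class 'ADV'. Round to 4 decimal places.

precision = TP/(TP+FP).
ADV: TP=4, FP=1+0+2+1+1=5 → 4/9 = 0.44444

0.4444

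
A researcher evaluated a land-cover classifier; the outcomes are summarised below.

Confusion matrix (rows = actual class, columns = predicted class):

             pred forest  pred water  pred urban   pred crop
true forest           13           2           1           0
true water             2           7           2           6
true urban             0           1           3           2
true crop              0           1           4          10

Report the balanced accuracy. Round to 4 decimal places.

0.5977

Balanced accuracy = mean of per-class recall.
  forest: recall = 13/16 = 0.81250
  water: recall = 7/17 = 0.41176
  urban: recall = 3/6 = 0.50000
  crop: recall = 10/15 = 0.66667
Mean = (0.81250 + 0.41176 + 0.50000 + 0.66667) / 4 = 0.5977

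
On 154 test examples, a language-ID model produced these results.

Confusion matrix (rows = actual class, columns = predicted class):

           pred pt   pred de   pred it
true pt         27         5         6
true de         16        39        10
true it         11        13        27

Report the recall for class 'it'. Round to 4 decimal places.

0.5294

recall = TP/(TP+FN).
it: TP=27, FN=11+13=24 → 27/51 = 0.52941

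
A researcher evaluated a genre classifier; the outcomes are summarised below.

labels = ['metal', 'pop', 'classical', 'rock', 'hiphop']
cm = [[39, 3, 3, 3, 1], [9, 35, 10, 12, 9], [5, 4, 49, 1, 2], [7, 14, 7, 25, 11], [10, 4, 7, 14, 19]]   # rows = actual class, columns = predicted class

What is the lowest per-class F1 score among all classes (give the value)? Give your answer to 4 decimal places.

0.3958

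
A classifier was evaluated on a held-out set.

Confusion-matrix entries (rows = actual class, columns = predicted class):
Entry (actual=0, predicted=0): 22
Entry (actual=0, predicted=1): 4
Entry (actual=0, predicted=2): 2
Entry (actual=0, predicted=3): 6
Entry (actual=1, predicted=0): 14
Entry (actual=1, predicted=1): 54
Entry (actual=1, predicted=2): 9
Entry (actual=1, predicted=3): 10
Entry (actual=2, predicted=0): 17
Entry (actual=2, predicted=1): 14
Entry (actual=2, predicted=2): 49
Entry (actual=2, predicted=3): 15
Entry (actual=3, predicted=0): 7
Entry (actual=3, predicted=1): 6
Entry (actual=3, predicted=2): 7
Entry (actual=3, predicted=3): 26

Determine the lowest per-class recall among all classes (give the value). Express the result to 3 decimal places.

0.516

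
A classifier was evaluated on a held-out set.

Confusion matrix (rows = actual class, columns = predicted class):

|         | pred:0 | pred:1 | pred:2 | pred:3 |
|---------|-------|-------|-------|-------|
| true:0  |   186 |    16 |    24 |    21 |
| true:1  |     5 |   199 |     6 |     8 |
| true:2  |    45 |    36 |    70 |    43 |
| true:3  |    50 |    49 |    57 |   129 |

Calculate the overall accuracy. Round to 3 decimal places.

Accuracy = trace / total = (186+199+70+129=584) / 944 = 584/944 = 0.619

0.619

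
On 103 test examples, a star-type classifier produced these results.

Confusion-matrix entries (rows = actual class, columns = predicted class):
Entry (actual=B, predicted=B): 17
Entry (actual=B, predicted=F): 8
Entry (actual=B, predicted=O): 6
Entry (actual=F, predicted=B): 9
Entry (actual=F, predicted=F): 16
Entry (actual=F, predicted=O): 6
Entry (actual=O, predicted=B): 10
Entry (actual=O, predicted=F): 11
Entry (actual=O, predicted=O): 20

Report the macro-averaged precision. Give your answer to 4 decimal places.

Per-class precision (TP/(TP+FP)):
  B: TP=17, FP=9+10=19 → 17/36 = 0.47222
  F: TP=16, FP=8+11=19 → 16/35 = 0.45714
  O: TP=20, FP=6+6=12 → 20/32 = 0.62500
Macro-precision = mean = (0.47222 + 0.45714 + 0.62500) / 3 = 0.5181

0.5181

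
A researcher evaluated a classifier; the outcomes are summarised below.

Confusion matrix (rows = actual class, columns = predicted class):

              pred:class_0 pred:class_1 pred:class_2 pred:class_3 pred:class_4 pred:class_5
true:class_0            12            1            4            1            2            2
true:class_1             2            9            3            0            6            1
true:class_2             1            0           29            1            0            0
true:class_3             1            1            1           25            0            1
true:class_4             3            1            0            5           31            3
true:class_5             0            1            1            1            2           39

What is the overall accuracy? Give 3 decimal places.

Accuracy = trace / total = (12+9+29+25+31+39=145) / 190 = 145/190 = 0.763

0.763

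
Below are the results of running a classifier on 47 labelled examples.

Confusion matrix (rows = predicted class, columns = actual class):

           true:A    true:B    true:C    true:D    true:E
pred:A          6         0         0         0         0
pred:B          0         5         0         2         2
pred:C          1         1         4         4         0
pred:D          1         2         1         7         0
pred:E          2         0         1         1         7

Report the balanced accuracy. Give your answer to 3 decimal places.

0.634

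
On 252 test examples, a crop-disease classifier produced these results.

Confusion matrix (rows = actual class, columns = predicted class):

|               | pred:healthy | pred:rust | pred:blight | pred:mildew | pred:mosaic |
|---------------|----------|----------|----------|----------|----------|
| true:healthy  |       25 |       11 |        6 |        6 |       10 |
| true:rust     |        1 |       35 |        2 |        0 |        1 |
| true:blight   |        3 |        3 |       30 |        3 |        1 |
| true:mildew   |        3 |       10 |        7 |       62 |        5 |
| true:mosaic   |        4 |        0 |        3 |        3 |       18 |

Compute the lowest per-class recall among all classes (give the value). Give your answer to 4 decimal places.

0.4310

Per-class recall (TP/(TP+FN)):
  healthy: TP=25, FN=11+6+6+10=33 → 25/58 = 0.43103
  rust: TP=35, FN=1+2+0+1=4 → 35/39 = 0.89744
  blight: TP=30, FN=3+3+3+1=10 → 30/40 = 0.75000
  mildew: TP=62, FN=3+10+7+5=25 → 62/87 = 0.71264
  mosaic: TP=18, FN=4+0+3+3=10 → 18/28 = 0.64286
Lowest is class 'healthy' with recall = 0.4310.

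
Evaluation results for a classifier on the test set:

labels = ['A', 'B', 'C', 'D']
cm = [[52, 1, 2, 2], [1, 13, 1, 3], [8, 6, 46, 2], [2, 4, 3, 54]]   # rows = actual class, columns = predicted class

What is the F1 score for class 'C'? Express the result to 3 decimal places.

One-vs-rest for 'C': TP = diagonal; FP = other classes predicted 'C'; FN = 'C' predicted as other.
F1 score = 2·TP/(2·TP+FP+FN).
C: TP=46, FP=2+1+3=6, FN=8+6+2=16 → 92/114 = 0.8070

0.807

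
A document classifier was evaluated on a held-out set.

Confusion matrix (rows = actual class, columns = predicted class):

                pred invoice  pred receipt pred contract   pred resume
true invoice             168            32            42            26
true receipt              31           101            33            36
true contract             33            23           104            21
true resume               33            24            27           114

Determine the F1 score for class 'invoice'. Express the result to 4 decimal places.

0.6304

F1 score = 2·TP/(2·TP+FP+FN).
invoice: TP=168, FP=31+33+33=97, FN=32+42+26=100 → 336/533 = 0.63039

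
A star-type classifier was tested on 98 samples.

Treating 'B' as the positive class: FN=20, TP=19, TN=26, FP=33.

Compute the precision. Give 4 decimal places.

Precision = TP/(TP+FP) = 19/(19+33) = 19/52 = 0.3654

0.3654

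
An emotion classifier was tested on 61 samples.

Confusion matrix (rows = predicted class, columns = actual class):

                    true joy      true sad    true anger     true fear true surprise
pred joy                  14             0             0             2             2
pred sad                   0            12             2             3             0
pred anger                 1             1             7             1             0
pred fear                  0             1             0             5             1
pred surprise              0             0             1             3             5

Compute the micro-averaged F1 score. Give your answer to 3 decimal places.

0.705

Micro-averaging pools counts across classes: ΣTP=43, ΣFP=18, ΣFN=18.
Micro-F1 score = 2·TP/(2·TP+FP+FN) on pooled counts = 0.705 (equals overall accuracy in single-label multiclass).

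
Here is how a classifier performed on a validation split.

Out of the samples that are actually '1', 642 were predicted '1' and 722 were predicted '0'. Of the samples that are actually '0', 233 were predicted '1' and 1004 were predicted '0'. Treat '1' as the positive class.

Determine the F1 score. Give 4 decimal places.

0.5735

Precision = TP/(TP+FP) = 642/875 = 0.7337
Recall = TP/(TP+FN) = 642/1364 = 0.4707
F1 = 2·TP/(2·TP+FP+FN) = 1284/2239 = 0.5735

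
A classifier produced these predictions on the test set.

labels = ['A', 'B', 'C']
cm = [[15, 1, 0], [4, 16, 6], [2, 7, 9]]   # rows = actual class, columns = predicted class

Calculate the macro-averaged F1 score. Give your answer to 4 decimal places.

Per-class F1 score (2·TP/(2·TP+FP+FN)):
  A: TP=15, FP=4+2=6, FN=1+0=1 → 30/37 = 0.81081
  B: TP=16, FP=1+7=8, FN=4+6=10 → 32/50 = 0.64000
  C: TP=9, FP=0+6=6, FN=2+7=9 → 18/33 = 0.54545
Macro-F1 score = mean = (0.81081 + 0.64000 + 0.54545) / 3 = 0.6654

0.6654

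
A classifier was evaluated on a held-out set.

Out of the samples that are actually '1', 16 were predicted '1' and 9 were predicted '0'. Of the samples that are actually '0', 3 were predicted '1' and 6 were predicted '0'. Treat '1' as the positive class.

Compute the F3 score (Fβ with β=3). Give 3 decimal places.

0.656

Fβ = (1+β²)·TP / ((1+β²)·TP + β²·FN + FP), with β²=9
= 10·16 / (10·16 + 9·9 + 3) = 0.656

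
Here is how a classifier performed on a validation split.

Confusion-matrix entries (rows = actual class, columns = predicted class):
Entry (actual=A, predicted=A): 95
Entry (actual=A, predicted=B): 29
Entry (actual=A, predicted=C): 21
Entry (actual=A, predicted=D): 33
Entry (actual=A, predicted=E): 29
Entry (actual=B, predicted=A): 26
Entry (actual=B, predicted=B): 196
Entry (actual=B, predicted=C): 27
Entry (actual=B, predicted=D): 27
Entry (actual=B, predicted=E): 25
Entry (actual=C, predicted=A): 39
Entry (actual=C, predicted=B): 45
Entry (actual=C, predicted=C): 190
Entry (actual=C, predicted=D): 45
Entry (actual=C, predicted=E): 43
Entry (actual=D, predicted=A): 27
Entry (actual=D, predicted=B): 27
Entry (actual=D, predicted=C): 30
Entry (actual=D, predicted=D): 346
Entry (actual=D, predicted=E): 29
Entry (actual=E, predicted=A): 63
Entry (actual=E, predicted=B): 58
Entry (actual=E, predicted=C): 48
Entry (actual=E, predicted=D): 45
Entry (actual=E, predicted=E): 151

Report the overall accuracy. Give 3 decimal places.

0.577

Accuracy = trace / total = (95+196+190+346+151=978) / 1694 = 978/1694 = 0.577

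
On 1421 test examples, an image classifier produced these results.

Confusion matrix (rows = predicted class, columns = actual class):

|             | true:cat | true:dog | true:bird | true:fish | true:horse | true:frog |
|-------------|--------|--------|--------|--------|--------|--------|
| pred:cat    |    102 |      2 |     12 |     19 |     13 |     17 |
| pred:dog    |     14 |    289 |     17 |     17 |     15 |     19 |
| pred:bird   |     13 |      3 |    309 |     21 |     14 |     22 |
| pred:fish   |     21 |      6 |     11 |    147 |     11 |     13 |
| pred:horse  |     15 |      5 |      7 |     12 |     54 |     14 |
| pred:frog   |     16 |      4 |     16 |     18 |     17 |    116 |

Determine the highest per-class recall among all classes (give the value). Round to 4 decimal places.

Per-class recall (TP/(TP+FN)):
  cat: TP=102, FN=14+13+21+15+16=79 → 102/181 = 0.56354
  dog: TP=289, FN=2+3+6+5+4=20 → 289/309 = 0.93528
  bird: TP=309, FN=12+17+11+7+16=63 → 309/372 = 0.83065
  fish: TP=147, FN=19+17+21+12+18=87 → 147/234 = 0.62821
  horse: TP=54, FN=13+15+14+11+17=70 → 54/124 = 0.43548
  frog: TP=116, FN=17+19+22+13+14=85 → 116/201 = 0.57711
Highest is class 'dog' with recall = 0.9353.

0.9353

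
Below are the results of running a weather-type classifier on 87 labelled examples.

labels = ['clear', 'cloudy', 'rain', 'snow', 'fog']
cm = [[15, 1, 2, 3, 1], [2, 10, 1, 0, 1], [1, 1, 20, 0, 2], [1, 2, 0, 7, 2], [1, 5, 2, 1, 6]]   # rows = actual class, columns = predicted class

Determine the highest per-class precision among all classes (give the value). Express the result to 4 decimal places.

Per-class precision (TP/(TP+FP)):
  clear: TP=15, FP=2+1+1+1=5 → 15/20 = 0.75000
  cloudy: TP=10, FP=1+1+2+5=9 → 10/19 = 0.52632
  rain: TP=20, FP=2+1+0+2=5 → 20/25 = 0.80000
  snow: TP=7, FP=3+0+0+1=4 → 7/11 = 0.63636
  fog: TP=6, FP=1+1+2+2=6 → 6/12 = 0.50000
Highest is class 'rain' with precision = 0.8000.

0.8000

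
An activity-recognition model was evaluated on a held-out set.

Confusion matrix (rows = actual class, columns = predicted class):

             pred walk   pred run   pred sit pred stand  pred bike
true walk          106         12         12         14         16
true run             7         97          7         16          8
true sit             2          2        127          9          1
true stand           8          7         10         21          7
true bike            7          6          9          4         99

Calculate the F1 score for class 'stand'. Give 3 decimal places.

Take TP from the diagonal, FP from the rest of the 'stand' prediction marginal, FN from the rest of the 'stand' actual marginal.
F1 score = 2·TP/(2·TP+FP+FN).
stand: TP=21, FP=14+16+9+4=43, FN=8+7+10+7=32 → 42/117 = 0.3590

0.359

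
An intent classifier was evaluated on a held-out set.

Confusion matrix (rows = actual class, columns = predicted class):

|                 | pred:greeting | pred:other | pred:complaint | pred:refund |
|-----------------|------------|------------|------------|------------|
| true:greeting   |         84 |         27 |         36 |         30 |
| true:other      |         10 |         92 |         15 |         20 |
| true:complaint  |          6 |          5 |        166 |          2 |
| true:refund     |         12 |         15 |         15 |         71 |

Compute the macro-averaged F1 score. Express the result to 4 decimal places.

0.6644

Per-class F1 score (2·TP/(2·TP+FP+FN)):
  greeting: TP=84, FP=10+6+12=28, FN=27+36+30=93 → 168/289 = 0.58131
  other: TP=92, FP=27+5+15=47, FN=10+15+20=45 → 184/276 = 0.66667
  complaint: TP=166, FP=36+15+15=66, FN=6+5+2=13 → 332/411 = 0.80779
  refund: TP=71, FP=30+20+2=52, FN=12+15+15=42 → 142/236 = 0.60169
Macro-F1 score = mean = (0.58131 + 0.66667 + 0.80779 + 0.60169) / 4 = 0.6644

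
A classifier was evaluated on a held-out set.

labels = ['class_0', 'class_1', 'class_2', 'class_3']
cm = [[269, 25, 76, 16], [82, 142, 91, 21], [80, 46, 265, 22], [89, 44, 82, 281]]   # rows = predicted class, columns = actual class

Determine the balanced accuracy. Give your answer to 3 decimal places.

0.603

Balanced accuracy = mean of per-class recall.
  class_0: recall = 269/520 = 0.5173
  class_1: recall = 142/257 = 0.5525
  class_2: recall = 265/514 = 0.5156
  class_3: recall = 281/340 = 0.8265
Mean = (0.5173 + 0.5525 + 0.5156 + 0.8265) / 4 = 0.603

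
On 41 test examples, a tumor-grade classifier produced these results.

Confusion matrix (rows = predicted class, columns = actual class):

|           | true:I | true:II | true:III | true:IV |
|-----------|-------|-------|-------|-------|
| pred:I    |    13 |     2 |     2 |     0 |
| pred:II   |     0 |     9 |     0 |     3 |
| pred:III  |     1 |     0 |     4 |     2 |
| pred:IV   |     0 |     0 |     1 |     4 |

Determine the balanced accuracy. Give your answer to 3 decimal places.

Balanced accuracy = mean of per-class recall.
  I: recall = 13/14 = 0.9286
  II: recall = 9/11 = 0.8182
  III: recall = 4/7 = 0.5714
  IV: recall = 4/9 = 0.4444
Mean = (0.9286 + 0.8182 + 0.5714 + 0.4444) / 4 = 0.691

0.691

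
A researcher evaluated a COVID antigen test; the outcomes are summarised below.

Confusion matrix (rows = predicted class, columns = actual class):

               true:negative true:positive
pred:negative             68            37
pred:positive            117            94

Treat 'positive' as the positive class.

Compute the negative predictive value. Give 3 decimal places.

0.648

NPV = TN/(TN+FN) = 68/(68+37) = 0.648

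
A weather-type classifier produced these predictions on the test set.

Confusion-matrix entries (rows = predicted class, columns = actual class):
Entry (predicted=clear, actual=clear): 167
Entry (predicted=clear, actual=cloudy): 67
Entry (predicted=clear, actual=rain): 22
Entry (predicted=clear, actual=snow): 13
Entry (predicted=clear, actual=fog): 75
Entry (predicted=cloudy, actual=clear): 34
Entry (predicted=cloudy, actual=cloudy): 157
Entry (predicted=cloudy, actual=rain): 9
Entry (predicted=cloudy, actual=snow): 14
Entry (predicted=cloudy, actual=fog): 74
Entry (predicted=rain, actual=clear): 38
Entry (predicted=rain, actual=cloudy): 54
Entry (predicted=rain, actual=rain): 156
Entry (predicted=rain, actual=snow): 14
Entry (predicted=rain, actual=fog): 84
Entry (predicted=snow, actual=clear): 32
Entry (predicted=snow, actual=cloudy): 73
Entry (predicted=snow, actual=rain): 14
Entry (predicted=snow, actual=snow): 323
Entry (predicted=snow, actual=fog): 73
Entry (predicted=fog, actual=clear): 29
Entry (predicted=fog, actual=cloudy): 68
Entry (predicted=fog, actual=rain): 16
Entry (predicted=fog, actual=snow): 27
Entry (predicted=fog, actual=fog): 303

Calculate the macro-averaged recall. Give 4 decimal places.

Per-class recall (TP/(TP+FN)):
  clear: TP=167, FN=34+38+32+29=133 → 167/300 = 0.55667
  cloudy: TP=157, FN=67+54+73+68=262 → 157/419 = 0.37470
  rain: TP=156, FN=22+9+14+16=61 → 156/217 = 0.71889
  snow: TP=323, FN=13+14+14+27=68 → 323/391 = 0.82609
  fog: TP=303, FN=75+74+84+73=306 → 303/609 = 0.49754
Macro-recall = mean = (0.55667 + 0.37470 + 0.71889 + 0.82609 + 0.49754) / 5 = 0.5948

0.5948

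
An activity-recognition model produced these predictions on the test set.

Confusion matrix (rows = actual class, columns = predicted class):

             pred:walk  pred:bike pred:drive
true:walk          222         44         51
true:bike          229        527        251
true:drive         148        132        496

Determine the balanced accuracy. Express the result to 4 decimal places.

Balanced accuracy = mean of per-class recall.
  walk: recall = 222/317 = 0.70032
  bike: recall = 527/1007 = 0.52334
  drive: recall = 496/776 = 0.63918
Mean = (0.70032 + 0.52334 + 0.63918) / 3 = 0.6209

0.6209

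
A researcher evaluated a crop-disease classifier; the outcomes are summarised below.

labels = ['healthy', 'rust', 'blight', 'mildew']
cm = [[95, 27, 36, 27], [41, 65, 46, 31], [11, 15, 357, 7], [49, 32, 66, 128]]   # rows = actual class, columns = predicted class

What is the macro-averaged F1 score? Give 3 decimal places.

0.562

Per-class F1 score (2·TP/(2·TP+FP+FN)):
  healthy: TP=95, FP=41+11+49=101, FN=27+36+27=90 → 190/381 = 0.4987
  rust: TP=65, FP=27+15+32=74, FN=41+46+31=118 → 130/322 = 0.4037
  blight: TP=357, FP=36+46+66=148, FN=11+15+7=33 → 714/895 = 0.7978
  mildew: TP=128, FP=27+31+7=65, FN=49+32+66=147 → 256/468 = 0.5470
Macro-F1 score = mean = (0.4987 + 0.4037 + 0.7978 + 0.5470) / 4 = 0.562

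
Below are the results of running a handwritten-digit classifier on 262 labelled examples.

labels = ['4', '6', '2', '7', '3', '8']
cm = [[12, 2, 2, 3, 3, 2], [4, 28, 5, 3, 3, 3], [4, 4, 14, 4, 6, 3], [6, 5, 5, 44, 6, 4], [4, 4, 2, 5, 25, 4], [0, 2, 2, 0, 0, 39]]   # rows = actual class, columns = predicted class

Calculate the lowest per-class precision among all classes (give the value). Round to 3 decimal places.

Per-class precision (TP/(TP+FP)):
  4: TP=12, FP=4+4+6+4+0=18 → 12/30 = 0.4000
  6: TP=28, FP=2+4+5+4+2=17 → 28/45 = 0.6222
  2: TP=14, FP=2+5+5+2+2=16 → 14/30 = 0.4667
  7: TP=44, FP=3+3+4+5+0=15 → 44/59 = 0.7458
  3: TP=25, FP=3+3+6+6+0=18 → 25/43 = 0.5814
  8: TP=39, FP=2+3+3+4+4=16 → 39/55 = 0.7091
Lowest is class '4' with precision = 0.400.

0.400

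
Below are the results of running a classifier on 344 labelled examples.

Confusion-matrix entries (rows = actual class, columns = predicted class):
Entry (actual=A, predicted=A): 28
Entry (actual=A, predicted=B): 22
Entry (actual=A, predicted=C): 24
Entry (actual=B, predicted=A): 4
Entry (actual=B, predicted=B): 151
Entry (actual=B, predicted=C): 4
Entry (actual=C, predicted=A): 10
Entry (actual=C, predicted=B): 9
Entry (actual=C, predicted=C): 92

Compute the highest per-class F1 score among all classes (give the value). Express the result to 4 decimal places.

0.8856

Per-class F1 score (2·TP/(2·TP+FP+FN)):
  A: TP=28, FP=4+10=14, FN=22+24=46 → 56/116 = 0.48276
  B: TP=151, FP=22+9=31, FN=4+4=8 → 302/341 = 0.88563
  C: TP=92, FP=24+4=28, FN=10+9=19 → 184/231 = 0.79654
Highest is class 'B' with F1 score = 0.8856.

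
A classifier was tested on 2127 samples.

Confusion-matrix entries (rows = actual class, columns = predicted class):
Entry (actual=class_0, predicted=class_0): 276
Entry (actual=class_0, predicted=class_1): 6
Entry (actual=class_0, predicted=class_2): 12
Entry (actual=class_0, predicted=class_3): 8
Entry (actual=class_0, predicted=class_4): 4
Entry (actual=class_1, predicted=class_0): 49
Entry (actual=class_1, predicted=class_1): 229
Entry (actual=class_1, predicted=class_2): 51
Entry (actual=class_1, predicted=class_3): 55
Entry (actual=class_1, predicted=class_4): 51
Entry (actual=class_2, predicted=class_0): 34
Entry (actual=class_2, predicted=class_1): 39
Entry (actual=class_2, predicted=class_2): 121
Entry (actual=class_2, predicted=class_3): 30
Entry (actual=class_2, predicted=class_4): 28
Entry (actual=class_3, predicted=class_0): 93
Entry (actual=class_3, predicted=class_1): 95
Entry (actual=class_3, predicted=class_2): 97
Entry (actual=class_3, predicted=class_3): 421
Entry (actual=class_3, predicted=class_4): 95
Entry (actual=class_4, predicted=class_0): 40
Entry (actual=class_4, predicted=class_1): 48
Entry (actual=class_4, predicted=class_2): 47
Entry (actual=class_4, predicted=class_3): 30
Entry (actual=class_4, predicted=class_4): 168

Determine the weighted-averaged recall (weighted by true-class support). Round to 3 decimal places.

Per-class recall (TP/(TP+FN)):
  class_0: TP=276, FN=6+12+8+4=30 → 276/306 = 0.9020
  class_1: TP=229, FN=49+51+55+51=206 → 229/435 = 0.5264
  class_2: TP=121, FN=34+39+30+28=131 → 121/252 = 0.4802
  class_3: TP=421, FN=93+95+97+95=380 → 421/801 = 0.5256
  class_4: TP=168, FN=40+48+47+30=165 → 168/333 = 0.5045
Weighted-recall = Σ (supportᵢ/N)·recallᵢ with N=2127: (306/2127)·0.9020 + (435/2127)·0.5264 + (252/2127)·0.4802 + (801/2127)·0.5256 + (333/2127)·0.5045 = 0.571

0.571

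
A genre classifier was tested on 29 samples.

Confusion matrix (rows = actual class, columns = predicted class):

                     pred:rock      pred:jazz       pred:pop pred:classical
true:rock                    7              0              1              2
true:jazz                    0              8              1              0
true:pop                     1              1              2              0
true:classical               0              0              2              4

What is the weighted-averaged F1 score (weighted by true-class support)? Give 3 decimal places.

0.737

Per-class F1 score (2·TP/(2·TP+FP+FN)):
  rock: TP=7, FP=0+1+0=1, FN=0+1+2=3 → 14/18 = 0.7778
  jazz: TP=8, FP=0+1+0=1, FN=0+1+0=1 → 16/18 = 0.8889
  pop: TP=2, FP=1+1+2=4, FN=1+1+0=2 → 4/10 = 0.4000
  classical: TP=4, FP=2+0+0=2, FN=0+0+2=2 → 8/12 = 0.6667
Weighted-F1 score = Σ (supportᵢ/N)·F1 scoreᵢ with N=29: (10/29)·0.7778 + (9/29)·0.8889 + (4/29)·0.4000 + (6/29)·0.6667 = 0.737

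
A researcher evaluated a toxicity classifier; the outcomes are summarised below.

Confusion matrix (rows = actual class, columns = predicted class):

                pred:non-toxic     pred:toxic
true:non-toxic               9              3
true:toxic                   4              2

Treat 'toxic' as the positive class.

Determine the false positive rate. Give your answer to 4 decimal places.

0.2500

FPR = FP/(FP+TN) = 3/(3+9) = 0.2500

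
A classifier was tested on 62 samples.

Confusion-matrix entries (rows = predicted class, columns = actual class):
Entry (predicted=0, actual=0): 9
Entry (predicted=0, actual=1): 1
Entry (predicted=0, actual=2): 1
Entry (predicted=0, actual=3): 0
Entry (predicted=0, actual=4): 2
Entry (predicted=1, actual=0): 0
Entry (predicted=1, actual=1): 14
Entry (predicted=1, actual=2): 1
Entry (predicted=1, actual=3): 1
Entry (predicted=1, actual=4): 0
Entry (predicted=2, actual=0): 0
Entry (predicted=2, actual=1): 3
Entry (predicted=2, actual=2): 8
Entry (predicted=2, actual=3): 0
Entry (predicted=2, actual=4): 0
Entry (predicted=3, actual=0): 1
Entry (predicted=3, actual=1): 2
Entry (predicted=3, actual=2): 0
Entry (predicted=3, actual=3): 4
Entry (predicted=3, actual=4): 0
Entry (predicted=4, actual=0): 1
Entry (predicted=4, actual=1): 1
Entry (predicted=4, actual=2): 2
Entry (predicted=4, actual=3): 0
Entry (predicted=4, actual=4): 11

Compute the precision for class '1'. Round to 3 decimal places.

precision = TP/(TP+FP).
1: TP=14, FP=0+1+1+0=2 → 14/16 = 0.8750

0.875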